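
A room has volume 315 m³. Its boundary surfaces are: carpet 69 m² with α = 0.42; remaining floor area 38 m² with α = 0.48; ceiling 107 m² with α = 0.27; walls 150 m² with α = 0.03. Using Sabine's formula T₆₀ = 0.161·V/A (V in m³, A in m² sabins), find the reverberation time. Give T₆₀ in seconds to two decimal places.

A = Σ Sᵢαᵢ = 69·0.42 + 38·0.48 + 107·0.27 + 150·0.03 = 80.61 m².
T₆₀ = 0.161·V/A = 0.161·315/80.61 = 0.629 s.

0.63 s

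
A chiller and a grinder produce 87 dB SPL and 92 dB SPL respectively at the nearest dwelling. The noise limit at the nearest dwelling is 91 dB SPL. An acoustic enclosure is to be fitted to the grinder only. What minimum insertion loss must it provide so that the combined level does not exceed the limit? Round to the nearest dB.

3 dB

Everything except the grinder sums to 10^(87/10) = 5.012e+08 in linear terms, 87.00 dB SPL.
To meet 91 dB SPL overall, the treated grinder may contribute at most 10^(91/10) − 5.012e+08 = 7.577e+08, i.e. 88.80 dB SPL.
So the grinder must be reduced from 92 to 88.80 dB SPL: IL = 3.20 dB.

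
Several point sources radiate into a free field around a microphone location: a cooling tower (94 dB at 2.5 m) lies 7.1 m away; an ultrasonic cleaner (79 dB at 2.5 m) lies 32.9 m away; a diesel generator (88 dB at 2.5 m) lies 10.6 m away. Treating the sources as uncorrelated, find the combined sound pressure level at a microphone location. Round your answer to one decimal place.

85.4 dB

Apply inverse-square spreading to bring every level to the receiver, then sum 10^(L/10).
cooling tower: 94 − 20·log₁₀(7.1/2.5) = 94 − 9.07 = 84.93 dB.
ultrasonic cleaner: 79 − 20·log₁₀(32.9/2.5) = 79 − 22.39 = 56.61 dB.
diesel generator: 88 − 20·log₁₀(10.6/2.5) = 88 − 12.55 = 75.45 dB.
Σ 10^(L/10) = 3.470e+08 → L_total = 10·log₁₀(3.470e+08) = 85.40 dB.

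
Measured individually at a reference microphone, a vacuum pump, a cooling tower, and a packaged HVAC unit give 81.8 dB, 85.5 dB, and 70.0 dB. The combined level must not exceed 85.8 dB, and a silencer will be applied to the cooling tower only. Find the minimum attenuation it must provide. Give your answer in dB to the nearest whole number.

Everything except the cooling tower sums to 10^(81.8/10) + 10^(70.0/10) = 1.614e+08 in linear terms, 82.08 dB.
The limit corresponds to 10^(85.8/10) = 3.802e+08; subtracting the fixed part leaves 2.188e+08 for the cooling tower, i.e. 83.40 dB.
So the cooling tower must be reduced from 85.5 to 83.40 dB: IL = 2.10 dB.

2 dB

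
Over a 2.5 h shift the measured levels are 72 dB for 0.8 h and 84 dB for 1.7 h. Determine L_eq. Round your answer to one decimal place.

82.5 dB

Weight each interval's intensity by its duration and average over T = 2.5 h:
Σ tᵢ·10^(Lᵢ/10) = 0.8·10^(72/10) + 1.7·10^(84/10) = 4.397e+08.
L_eq = 10·log₁₀(4.397e+08/2.5) = 82.45 dB.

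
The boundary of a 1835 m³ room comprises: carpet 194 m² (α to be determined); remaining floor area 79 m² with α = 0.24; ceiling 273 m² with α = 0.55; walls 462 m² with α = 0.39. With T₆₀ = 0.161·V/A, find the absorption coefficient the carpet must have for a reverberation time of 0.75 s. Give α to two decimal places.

0.23

Required total absorption A = 0.161·1835/0.75 = 393.91 m².
Absorption from the other surfaces = 79·0.24 + 273·0.55 + 462·0.39 = 349.29 m², so the carpet must supply 44.62 m² over 194 m².
α = 44.62/194 = 0.230.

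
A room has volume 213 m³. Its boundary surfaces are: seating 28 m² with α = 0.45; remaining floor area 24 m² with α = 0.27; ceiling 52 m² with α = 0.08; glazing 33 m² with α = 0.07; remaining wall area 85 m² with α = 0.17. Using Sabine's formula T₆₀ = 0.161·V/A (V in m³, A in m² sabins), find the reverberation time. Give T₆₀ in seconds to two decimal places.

0.86 s

A = Σ Sᵢαᵢ = 28·0.45 + 24·0.27 + 52·0.08 + 33·0.07 + 85·0.17 = 40.00 m².
T₆₀ = 0.161 × 213 / 40.00 = 0.857 s.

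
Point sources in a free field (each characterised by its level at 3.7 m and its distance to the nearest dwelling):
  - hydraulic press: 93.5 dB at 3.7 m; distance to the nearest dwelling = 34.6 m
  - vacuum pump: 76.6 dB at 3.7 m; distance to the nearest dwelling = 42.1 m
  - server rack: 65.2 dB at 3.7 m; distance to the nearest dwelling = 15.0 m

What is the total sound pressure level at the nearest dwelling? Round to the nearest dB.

74 dB

Propagate each source to the receiver with L = L_ref − 20·log₁₀(r/r_ref), then add intensities.
hydraulic press: 93.5 − 20·log₁₀(34.6/3.7) = 93.5 − 19.42 = 74.08 dB.
vacuum pump: 76.6 − 20·log₁₀(42.1/3.7) = 76.6 − 21.12 = 55.48 dB.
server rack: 65.2 − 20·log₁₀(15.0/3.7) = 65.2 − 12.16 = 53.04 dB.
Σ 10^(L/10) = 2.616e+07 → L_total = 10·log₁₀(2.616e+07) = 74.18 dB.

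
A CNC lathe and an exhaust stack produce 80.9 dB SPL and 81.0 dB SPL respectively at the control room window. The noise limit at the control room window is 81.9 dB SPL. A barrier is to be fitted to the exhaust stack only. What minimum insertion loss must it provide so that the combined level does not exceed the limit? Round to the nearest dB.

6 dB

The untreated sources together contribute 10^(80.9/10) = 1.230e+08, i.e. 80.90 dB SPL.
To meet 81.9 dB SPL overall, the treated exhaust stack may contribute at most 10^(81.9/10) − 1.230e+08 = 3.185e+07, i.e. 75.03 dB SPL.
So the exhaust stack must be reduced from 81.0 to 75.03 dB SPL: IL = 5.97 dB.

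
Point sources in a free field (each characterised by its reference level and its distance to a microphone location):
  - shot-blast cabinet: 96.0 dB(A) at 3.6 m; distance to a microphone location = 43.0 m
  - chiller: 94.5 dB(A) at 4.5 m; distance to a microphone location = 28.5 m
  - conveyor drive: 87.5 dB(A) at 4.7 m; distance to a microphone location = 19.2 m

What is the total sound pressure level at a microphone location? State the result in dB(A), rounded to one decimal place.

81.2 dB(A)

Apply inverse-square spreading to bring every level to the receiver, then sum 10^(L/10).
shot-blast cabinet: 96.0 − 20·log₁₀(43.0/3.6) = 96.0 − 21.54 = 74.46 dB(A).
chiller: 94.5 − 20·log₁₀(28.5/4.5) = 94.5 − 16.03 = 78.47 dB(A).
conveyor drive: 87.5 − 20·log₁₀(19.2/4.7) = 87.5 − 12.22 = 75.28 dB(A).
Σ 10^(L/10) = 1.319e+08 → L_total = 10·log₁₀(1.319e+08) = 81.20 dB(A).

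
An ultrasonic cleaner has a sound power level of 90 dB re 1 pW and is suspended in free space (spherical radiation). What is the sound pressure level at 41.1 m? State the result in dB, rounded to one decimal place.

46.7 dB

The power spreads over a sphere of area 4π·r², so L_p = L_w − 10·log₁₀(4π·r²).
4π·r² = 2.123e+04 m², 10·log₁₀ of that is 43.269 dB.
L_p = 90 − 43.269 = 46.73 dB.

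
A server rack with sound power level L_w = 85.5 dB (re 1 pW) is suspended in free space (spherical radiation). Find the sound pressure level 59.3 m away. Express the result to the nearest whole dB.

39 dB

The power spreads over a sphere of area 4π·r², so L_p = L_w − 10·log₁₀(4π·r²).
4π·r² = 4.419e+04 m², 10·log₁₀ of that is 46.453 dB.
L_p = 85.5 − 46.453 = 39.05 dB.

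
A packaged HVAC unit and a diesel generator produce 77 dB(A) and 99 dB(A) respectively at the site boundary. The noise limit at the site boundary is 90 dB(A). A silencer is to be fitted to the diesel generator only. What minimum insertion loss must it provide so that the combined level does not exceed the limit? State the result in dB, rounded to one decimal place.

The untreated sources together contribute 10^(77/10) = 5.012e+07, i.e. 77.00 dB(A).
The limit corresponds to 10^(90/10) = 1.000e+09; subtracting the fixed part leaves 9.499e+08 for the diesel generator, i.e. 89.78 dB(A).
Required insertion loss = 99 − 89.78 = 9.22 dB.

9.2 dB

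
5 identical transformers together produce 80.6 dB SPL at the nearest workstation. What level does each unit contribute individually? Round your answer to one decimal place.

For N identical incoherent sources L_total = L₁ + 10·log₁₀ N, so L₁ = 80.6 − 10·log₁₀(5) = 80.6 − 6.990.

73.6 dB SPL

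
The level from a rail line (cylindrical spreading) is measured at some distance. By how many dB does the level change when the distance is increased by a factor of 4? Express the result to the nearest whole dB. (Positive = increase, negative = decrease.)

A line source loses 3 dB per doubling of distance; generally ΔL = −10·log₁₀(r₂/r₁).
ΔL = −10·log₁₀(4) = -6.02 dB.

-6 dB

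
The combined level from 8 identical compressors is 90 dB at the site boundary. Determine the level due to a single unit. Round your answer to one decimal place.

8 equal contributions raise the level by 10·log₁₀ 8 = 9.031 dB, so each unit alone gives 90 − 9.031.

81.0 dB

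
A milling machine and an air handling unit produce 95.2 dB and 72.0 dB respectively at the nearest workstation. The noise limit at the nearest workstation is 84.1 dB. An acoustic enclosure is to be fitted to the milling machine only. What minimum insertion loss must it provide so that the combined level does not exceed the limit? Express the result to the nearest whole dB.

Everything except the milling machine sums to 10^(72.0/10) = 1.585e+07 in linear terms, 72.00 dB.
The limit corresponds to 10^(84.1/10) = 2.570e+08; subtracting the fixed part leaves 2.412e+08 for the milling machine, i.e. 83.82 dB.
Required insertion loss = 95.2 − 83.82 = 11.38 dB.

11 dB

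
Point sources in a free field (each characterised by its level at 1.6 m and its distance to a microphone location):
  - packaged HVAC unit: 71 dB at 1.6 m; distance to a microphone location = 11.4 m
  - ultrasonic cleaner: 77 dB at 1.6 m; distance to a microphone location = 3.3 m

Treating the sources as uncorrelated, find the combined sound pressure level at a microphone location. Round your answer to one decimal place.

Propagate each source to the receiver with L = L_ref − 20·log₁₀(r/r_ref), then add intensities.
packaged HVAC unit: 71 − 20·log₁₀(11.4/1.6) = 71 − 17.06 = 53.94 dB.
ultrasonic cleaner: 77 − 20·log₁₀(3.3/1.6) = 77 − 6.29 = 70.71 dB.
Σ 10^(L/10) = 1.203e+07 → L_total = 10·log₁₀(1.203e+07) = 70.80 dB.

70.8 dB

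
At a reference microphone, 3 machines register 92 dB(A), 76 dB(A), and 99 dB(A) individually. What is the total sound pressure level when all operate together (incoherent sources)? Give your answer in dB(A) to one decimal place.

99.8 dB(A)

For uncorrelated sources the intensities add, so convert each level to linear form, sum, and take 10·log₁₀ of the total.
Σ 10^(L/10) = 10^(92/10) + 10^(76/10) + 10^(99/10) = 9.568e+09.
L_total = 10·log₁₀(9.568e+09) = 99.81 dB(A).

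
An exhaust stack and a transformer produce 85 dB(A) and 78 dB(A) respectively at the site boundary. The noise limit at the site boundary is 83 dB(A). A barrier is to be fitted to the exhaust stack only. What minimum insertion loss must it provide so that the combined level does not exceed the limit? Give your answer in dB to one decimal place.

Everything except the exhaust stack sums to 10^(78/10) = 6.310e+07 in linear terms, 78.00 dB(A).
To meet 83 dB(A) overall, the treated exhaust stack may contribute at most 10^(83/10) − 6.310e+07 = 1.364e+08, i.e. 81.35 dB(A).
Required insertion loss = 85 − 81.35 = 3.65 dB.

3.7 dB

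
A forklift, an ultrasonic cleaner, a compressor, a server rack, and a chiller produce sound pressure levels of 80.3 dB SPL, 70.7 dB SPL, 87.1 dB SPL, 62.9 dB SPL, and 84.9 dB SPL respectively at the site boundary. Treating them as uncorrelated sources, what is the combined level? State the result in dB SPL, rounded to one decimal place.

For uncorrelated sources the intensities add, so convert each level to linear form, sum, and take 10·log₁₀ of the total.
Σ 10^(L/10) = 10^(80.3/10) + 10^(70.7/10) + 10^(87.1/10) + 10^(62.9/10) + 10^(84.9/10) = 9.427e+08.
L_total = 10·log₁₀(9.427e+08) = 89.74 dB SPL.

89.7 dB SPL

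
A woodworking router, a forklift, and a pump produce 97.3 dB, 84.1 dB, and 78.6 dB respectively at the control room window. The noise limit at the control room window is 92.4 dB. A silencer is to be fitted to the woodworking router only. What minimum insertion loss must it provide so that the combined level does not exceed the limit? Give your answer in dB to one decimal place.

Fixed contribution from the other sources: Σ 10^(L/10) = 10^(84.1/10) + 10^(78.6/10) = 3.295e+08 (85.18 dB).
The limit corresponds to 10^(92.4/10) = 1.738e+09; subtracting the fixed part leaves 1.408e+09 for the woodworking router, i.e. 91.49 dB.
So the woodworking router must be reduced from 97.3 to 91.49 dB: IL = 5.81 dB.

5.8 dB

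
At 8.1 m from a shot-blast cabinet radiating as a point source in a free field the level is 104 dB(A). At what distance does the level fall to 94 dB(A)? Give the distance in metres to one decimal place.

25.6 m

The 10.0 dB drop corresponds to a distance ratio of 10^(10.0/20) for a point source.
r₂ = 8.1·10^((104−94)/20) = 8.1·10^(10.0/20) = 25.61 m.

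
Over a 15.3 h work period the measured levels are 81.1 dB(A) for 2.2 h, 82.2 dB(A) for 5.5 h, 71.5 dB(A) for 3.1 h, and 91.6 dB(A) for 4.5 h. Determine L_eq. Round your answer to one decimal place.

Weight each interval's intensity by its duration and average over T = 15.3 h:
Σ tᵢ·10^(Lᵢ/10) = 2.2·10^(81.1/10) + 5.5·10^(82.2/10) + 3.1·10^(71.5/10) + 4.5·10^(91.6/10) = 7.744e+09.
L_eq = 10·log₁₀(7.744e+09/15.3) = 87.04 dB(A).

87.0 dB(A)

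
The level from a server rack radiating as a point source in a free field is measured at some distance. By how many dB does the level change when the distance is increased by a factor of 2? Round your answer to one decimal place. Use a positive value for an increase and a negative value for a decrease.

-6.0 dB

Point-source spreading: ΔL = −20·log₁₀(r₂/r₁).
ΔL = −20·log₁₀(2) = -6.02 dB.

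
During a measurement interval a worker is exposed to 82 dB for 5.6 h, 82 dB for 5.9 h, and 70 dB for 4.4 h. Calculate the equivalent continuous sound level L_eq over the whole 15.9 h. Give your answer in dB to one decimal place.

Weight each interval's intensity by its duration and average over T = 15.9 h:
Σ tᵢ·10^(Lᵢ/10) = 5.6·10^(82/10) + 5.9·10^(82/10) + 4.4·10^(70/10) = 1.867e+09.
L_eq = 10·log₁₀(1.867e+09/15.9) = 80.70 dB.

80.7 dB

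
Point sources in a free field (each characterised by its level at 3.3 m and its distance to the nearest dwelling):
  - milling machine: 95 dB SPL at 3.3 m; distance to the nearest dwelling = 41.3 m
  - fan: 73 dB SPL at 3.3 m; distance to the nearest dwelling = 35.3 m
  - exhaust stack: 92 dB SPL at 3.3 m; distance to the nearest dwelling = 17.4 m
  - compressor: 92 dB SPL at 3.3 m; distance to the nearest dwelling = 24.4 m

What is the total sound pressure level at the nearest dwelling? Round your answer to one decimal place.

Propagate each source to the receiver with L = L_ref − 20·log₁₀(r/r_ref), then add intensities.
milling machine: 95 − 20·log₁₀(41.3/3.3) = 95 − 21.95 = 73.05 dB SPL.
fan: 73 − 20·log₁₀(35.3/3.3) = 73 − 20.59 = 52.41 dB SPL.
exhaust stack: 92 − 20·log₁₀(17.4/3.3) = 92 − 14.44 = 77.56 dB SPL.
compressor: 92 − 20·log₁₀(24.4/3.3) = 92 − 17.38 = 74.62 dB SPL.
Σ 10^(L/10) = 1.064e+08 → L_total = 10·log₁₀(1.064e+08) = 80.27 dB SPL.

80.3 dB SPL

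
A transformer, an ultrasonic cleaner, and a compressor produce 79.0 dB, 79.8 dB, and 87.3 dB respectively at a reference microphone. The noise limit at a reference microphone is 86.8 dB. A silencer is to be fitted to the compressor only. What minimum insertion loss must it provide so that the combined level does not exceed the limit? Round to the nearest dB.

2 dB

The untreated sources together contribute 10^(79.0/10) + 10^(79.8/10) = 1.749e+08, i.e. 82.43 dB.
The limit corresponds to 10^(86.8/10) = 4.786e+08; subtracting the fixed part leaves 3.037e+08 for the compressor, i.e. 84.82 dB.
So the compressor must be reduced from 87.3 to 84.82 dB: IL = 2.48 dB.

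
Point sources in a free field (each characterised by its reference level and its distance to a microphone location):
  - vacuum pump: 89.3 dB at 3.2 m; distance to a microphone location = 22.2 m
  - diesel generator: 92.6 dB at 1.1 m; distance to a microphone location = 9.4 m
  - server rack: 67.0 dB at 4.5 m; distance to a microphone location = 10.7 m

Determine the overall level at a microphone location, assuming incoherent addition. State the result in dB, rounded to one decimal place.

76.4 dB

Apply inverse-square spreading to bring every level to the receiver, then sum 10^(L/10).
vacuum pump: 89.3 − 20·log₁₀(22.2/3.2) = 89.3 − 16.82 = 72.48 dB.
diesel generator: 92.6 − 20·log₁₀(9.4/1.1) = 92.6 − 18.63 = 73.97 dB.
server rack: 67.0 − 20·log₁₀(10.7/4.5) = 67.0 − 7.52 = 59.48 dB.
Σ 10^(L/10) = 4.349e+07 → L_total = 10·log₁₀(4.349e+07) = 76.38 dB.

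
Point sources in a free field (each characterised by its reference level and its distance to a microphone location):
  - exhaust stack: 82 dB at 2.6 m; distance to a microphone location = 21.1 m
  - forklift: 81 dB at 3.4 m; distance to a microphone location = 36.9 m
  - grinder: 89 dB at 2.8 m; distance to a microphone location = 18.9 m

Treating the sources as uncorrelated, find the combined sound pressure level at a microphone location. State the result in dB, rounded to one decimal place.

73.2 dB

Apply inverse-square spreading to bring every level to the receiver, then sum 10^(L/10).
exhaust stack: 82 − 20·log₁₀(21.1/2.6) = 82 − 18.19 = 63.81 dB.
forklift: 81 − 20·log₁₀(36.9/3.4) = 81 − 20.71 = 60.29 dB.
grinder: 89 − 20·log₁₀(18.9/2.8) = 89 − 16.59 = 72.41 dB.
Σ 10^(L/10) = 2.091e+07 → L_total = 10·log₁₀(2.091e+07) = 73.20 dB.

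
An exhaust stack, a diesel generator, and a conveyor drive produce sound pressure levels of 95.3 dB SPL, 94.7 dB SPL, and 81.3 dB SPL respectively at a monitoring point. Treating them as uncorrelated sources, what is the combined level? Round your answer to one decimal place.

Incoherent sources combine by intensity addition: L_total = 10·log₁₀(Σ 10^(L_i/10)).
Σ 10^(L/10) = 10^(95.3/10) + 10^(94.7/10) + 10^(81.3/10) = 6.475e+09.
L_total = 10·log₁₀(6.475e+09) = 98.11 dB SPL.

98.1 dB SPL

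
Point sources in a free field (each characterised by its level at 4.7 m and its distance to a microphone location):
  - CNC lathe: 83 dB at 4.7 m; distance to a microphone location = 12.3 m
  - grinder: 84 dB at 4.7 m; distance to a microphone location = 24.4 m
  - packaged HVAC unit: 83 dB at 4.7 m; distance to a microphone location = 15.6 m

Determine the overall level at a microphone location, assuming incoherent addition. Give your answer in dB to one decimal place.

Propagate each source to the receiver with L = L_ref − 20·log₁₀(r/r_ref), then add intensities.
CNC lathe: 83 − 20·log₁₀(12.3/4.7) = 83 − 8.36 = 74.64 dB.
grinder: 84 − 20·log₁₀(24.4/4.7) = 84 − 14.31 = 69.69 dB.
packaged HVAC unit: 83 − 20·log₁₀(15.6/4.7) = 83 − 10.42 = 72.58 dB.
Σ 10^(L/10) = 5.656e+07 → L_total = 10·log₁₀(5.656e+07) = 77.53 dB.

77.5 dB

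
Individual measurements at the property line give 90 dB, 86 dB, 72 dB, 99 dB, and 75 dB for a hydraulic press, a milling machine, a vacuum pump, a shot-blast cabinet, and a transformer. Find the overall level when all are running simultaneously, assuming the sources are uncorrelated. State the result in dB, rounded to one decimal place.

99.7 dB

Incoherent sources combine by intensity addition: L_total = 10·log₁₀(Σ 10^(L_i/10)).
Σ 10^(L/10) = 10^(90/10) + 10^(86/10) + 10^(72/10) + 10^(99/10) + 10^(75/10) = 9.389e+09.
L_total = 10·log₁₀(9.389e+09) = 99.73 dB.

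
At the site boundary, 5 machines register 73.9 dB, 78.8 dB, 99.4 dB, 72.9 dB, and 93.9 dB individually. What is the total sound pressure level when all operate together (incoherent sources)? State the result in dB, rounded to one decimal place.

100.5 dB

For uncorrelated sources the intensities add, so convert each level to linear form, sum, and take 10·log₁₀ of the total.
Σ 10^(L/10) = 10^(73.9/10) + 10^(78.8/10) + 10^(99.4/10) + 10^(72.9/10) + 10^(93.9/10) = 1.128e+10.
L_total = 10·log₁₀(1.128e+10) = 100.52 dB.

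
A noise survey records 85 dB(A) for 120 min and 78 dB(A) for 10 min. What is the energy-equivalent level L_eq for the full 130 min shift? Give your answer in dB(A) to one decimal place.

84.7 dB(A)

L_eq = 10·log₁₀[(1/T)·Σ tᵢ·10^(Lᵢ/10)] with T = 130 min.
Σ tᵢ·10^(Lᵢ/10) = 120·10^(85/10) + 10·10^(78/10) = 3.858e+10.
L_eq = 10·log₁₀(3.858e+10/130) = 84.72 dB(A).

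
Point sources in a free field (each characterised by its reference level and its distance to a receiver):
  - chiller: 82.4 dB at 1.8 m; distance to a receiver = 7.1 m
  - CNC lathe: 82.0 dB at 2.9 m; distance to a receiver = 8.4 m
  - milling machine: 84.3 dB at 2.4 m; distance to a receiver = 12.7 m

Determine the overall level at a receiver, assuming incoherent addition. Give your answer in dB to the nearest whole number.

Propagate each source to the receiver with L = L_ref − 20·log₁₀(r/r_ref), then add intensities.
chiller: 82.4 − 20·log₁₀(7.1/1.8) = 82.4 − 11.92 = 70.48 dB.
CNC lathe: 82.0 − 20·log₁₀(8.4/2.9) = 82.0 − 9.24 = 72.76 dB.
milling machine: 84.3 − 20·log₁₀(12.7/2.4) = 84.3 − 14.47 = 69.83 dB.
Σ 10^(L/10) = 3.967e+07 → L_total = 10·log₁₀(3.967e+07) = 75.98 dB.

76 dB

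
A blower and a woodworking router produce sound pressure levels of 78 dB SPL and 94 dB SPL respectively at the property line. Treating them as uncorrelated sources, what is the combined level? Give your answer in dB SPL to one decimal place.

94.1 dB SPL

For uncorrelated sources the intensities add, so convert each level to linear form, sum, and take 10·log₁₀ of the total.
Σ 10^(L/10) = 10^(78/10) + 10^(94/10) = 2.575e+09.
L_total = 10·log₁₀(2.575e+09) = 94.11 dB SPL.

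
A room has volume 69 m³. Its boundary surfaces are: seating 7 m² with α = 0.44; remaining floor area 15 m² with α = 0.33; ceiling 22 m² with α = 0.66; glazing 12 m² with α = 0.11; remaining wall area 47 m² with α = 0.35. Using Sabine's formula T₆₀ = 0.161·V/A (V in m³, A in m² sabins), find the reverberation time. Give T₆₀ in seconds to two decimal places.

0.28 s

A = Σ Sᵢαᵢ = 7·0.44 + 15·0.33 + 22·0.66 + 12·0.11 + 47·0.35 = 40.32 m².
T₆₀ = 0.161·V/A = 0.161·69/40.32 = 0.276 s.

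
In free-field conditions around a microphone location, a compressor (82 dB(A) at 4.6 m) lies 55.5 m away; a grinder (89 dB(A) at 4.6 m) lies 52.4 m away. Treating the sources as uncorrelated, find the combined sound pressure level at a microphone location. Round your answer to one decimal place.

68.6 dB(A)

First find each source's level at the receiver (point-source: −20·log₁₀(r/r_ref)), then combine on an intensity basis.
compressor: 82 − 20·log₁₀(55.5/4.6) = 82 − 21.63 = 60.37 dB(A).
grinder: 89 − 20·log₁₀(52.4/4.6) = 89 − 21.13 = 67.87 dB(A).
Σ 10^(L/10) = 7.210e+06 → L_total = 10·log₁₀(7.210e+06) = 68.58 dB(A).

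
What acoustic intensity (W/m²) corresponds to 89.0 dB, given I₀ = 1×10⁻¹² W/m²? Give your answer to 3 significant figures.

0.000794 W/m²

I = I₀·10^(L/10) = 10⁻¹² × 10^(89.0/10) = 10^(-3.100).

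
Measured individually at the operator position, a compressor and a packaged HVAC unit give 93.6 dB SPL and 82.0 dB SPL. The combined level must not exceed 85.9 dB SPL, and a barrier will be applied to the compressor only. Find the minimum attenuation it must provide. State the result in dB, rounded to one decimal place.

10.0 dB

Fixed contribution from the other source: Σ 10^(L/10) = 10^(82.0/10) = 1.585e+08 (82.00 dB SPL).
The limit corresponds to 10^(85.9/10) = 3.890e+08; subtracting the fixed part leaves 2.306e+08 for the compressor, i.e. 83.63 dB SPL.
Required insertion loss = 93.6 − 83.63 = 9.97 dB.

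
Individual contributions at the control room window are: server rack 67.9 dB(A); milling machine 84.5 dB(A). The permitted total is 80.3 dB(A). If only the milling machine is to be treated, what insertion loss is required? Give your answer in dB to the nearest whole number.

Everything except the milling machine sums to 10^(67.9/10) = 6.166e+06 in linear terms, 67.90 dB(A).
The limit corresponds to 10^(80.3/10) = 1.072e+08; subtracting the fixed part leaves 1.010e+08 for the milling machine, i.e. 80.04 dB(A).
Required insertion loss = 84.5 − 80.04 = 4.46 dB.

4 dB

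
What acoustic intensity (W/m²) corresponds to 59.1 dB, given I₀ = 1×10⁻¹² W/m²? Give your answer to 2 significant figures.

I/I₀ = 10^(59.1/10) = 8.128e+05, so I = 8.128e+05 × 10⁻¹² W/m².

8.1e-07 W/m²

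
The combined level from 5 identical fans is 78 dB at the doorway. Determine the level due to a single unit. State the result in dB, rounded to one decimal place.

71.0 dB

Dividing the total intensity by 5 lowers the level by 10·log₁₀ 5 = 6.990 dB: L₁ = 78 − 6.990.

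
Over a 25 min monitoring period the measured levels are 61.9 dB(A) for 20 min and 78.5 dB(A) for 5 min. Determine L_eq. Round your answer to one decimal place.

L_eq = 10·log₁₀[(1/T)·Σ tᵢ·10^(Lᵢ/10)] with T = 25 min.
Σ tᵢ·10^(Lᵢ/10) = 20·10^(61.9/10) + 5·10^(78.5/10) = 3.849e+08.
L_eq = 10·log₁₀(3.849e+08/25) = 71.87 dB(A).

71.9 dB(A)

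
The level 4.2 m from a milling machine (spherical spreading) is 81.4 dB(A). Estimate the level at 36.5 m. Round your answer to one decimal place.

Spherical spreading from a point source gives a 20·log₁₀(r₂/r₁) drop.
L₂ = 81.4 − 20·log₁₀(36.5/4.2) = 81.4 − 18.781 = 62.62 dB(A).

62.6 dB(A)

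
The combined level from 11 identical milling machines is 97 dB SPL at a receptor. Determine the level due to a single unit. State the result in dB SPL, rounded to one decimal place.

Dividing the total intensity by 11 lowers the level by 10·log₁₀ 11 = 10.414 dB: L₁ = 97 − 10.414.

86.6 dB SPL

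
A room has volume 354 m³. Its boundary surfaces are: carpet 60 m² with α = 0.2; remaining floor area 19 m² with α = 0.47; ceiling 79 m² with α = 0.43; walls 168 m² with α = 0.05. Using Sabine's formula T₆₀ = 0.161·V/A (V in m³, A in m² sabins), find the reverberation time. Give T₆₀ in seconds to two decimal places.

0.90 s

Total absorption A = 60·0.2 + 19·0.47 + 79·0.43 + 168·0.05 = 63.30 m² sabins.
T₆₀ = 0.161 × 354 / 63.30 = 0.900 s.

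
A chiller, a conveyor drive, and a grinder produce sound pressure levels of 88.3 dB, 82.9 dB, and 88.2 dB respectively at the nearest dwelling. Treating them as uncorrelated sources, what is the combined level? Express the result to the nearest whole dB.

Incoherent sources combine by intensity addition: L_total = 10·log₁₀(Σ 10^(L_i/10)).
Σ 10^(L/10) = 10^(88.3/10) + 10^(82.9/10) + 10^(88.2/10) = 1.532e+09.
L_total = 10·log₁₀(1.532e+09) = 91.85 dB.

92 dB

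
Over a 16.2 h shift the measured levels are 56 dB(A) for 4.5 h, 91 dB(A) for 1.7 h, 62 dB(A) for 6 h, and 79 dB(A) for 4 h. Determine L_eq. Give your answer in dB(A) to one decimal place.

81.8 dB(A)

The energy average is taken in the linear domain: L_eq = 10·log₁₀[(Σ tᵢ·10^(Lᵢ/10))/T], T = 16.2 h.
Σ tᵢ·10^(Lᵢ/10) = 4.5·10^(56/10) + 1.7·10^(91/10) + 6·10^(62/10) + 4·10^(79/10) = 2.469e+09.
L_eq = 10·log₁₀(2.469e+09/16.2) = 81.83 dB(A).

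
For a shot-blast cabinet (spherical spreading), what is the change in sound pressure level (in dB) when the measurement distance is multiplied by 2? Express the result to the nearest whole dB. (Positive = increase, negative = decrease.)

-6 dB

Point-source spreading: ΔL = −20·log₁₀(r₂/r₁).
ΔL = −20·log₁₀(2) = -6.02 dB.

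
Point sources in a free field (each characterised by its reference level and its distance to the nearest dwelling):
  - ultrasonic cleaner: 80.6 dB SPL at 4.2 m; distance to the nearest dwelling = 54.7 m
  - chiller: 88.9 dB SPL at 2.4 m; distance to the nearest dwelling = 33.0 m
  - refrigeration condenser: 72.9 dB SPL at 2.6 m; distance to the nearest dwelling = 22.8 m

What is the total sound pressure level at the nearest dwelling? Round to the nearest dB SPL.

Propagate each source to the receiver with L = L_ref − 20·log₁₀(r/r_ref), then add intensities.
ultrasonic cleaner: 80.6 − 20·log₁₀(54.7/4.2) = 80.6 − 22.29 = 58.31 dB SPL.
chiller: 88.9 − 20·log₁₀(33.0/2.4) = 88.9 − 22.77 = 66.13 dB SPL.
refrigeration condenser: 72.9 − 20·log₁₀(22.8/2.6) = 72.9 − 18.86 = 54.04 dB SPL.
Σ 10^(L/10) = 5.036e+06 → L_total = 10·log₁₀(5.036e+06) = 67.02 dB SPL.

67 dB SPL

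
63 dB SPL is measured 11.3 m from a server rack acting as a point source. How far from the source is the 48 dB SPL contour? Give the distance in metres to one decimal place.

The 15.0 dB drop corresponds to a distance ratio of 10^(15.0/20) for a point source.
r₂ = 11.3·10^((63−48)/20) = 11.3·10^(15.0/20) = 63.54 m.

63.5 m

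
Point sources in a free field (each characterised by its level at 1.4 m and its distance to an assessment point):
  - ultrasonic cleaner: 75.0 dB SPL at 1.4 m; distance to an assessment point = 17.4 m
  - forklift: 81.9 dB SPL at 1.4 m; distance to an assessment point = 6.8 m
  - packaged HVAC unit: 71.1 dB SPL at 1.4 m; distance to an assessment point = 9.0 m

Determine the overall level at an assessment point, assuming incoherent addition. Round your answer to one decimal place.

68.5 dB SPL

First find each source's level at the receiver (point-source: −20·log₁₀(r/r_ref)), then combine on an intensity basis.
ultrasonic cleaner: 75.0 − 20·log₁₀(17.4/1.4) = 75.0 − 21.89 = 53.11 dB SPL.
forklift: 81.9 − 20·log₁₀(6.8/1.4) = 81.9 − 13.73 = 68.17 dB SPL.
packaged HVAC unit: 71.1 − 20·log₁₀(9.0/1.4) = 71.1 − 16.16 = 54.94 dB SPL.
Σ 10^(L/10) = 7.081e+06 → L_total = 10·log₁₀(7.081e+06) = 68.50 dB SPL.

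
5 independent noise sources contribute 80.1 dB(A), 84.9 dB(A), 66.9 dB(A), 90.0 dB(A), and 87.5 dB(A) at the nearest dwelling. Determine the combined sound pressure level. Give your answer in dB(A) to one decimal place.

For uncorrelated sources the intensities add, so convert each level to linear form, sum, and take 10·log₁₀ of the total.
Σ 10^(L/10) = 10^(80.1/10) + 10^(84.9/10) + 10^(66.9/10) + 10^(90.0/10) + 10^(87.5/10) = 1.979e+09.
L_total = 10·log₁₀(1.979e+09) = 92.96 dB(A).

93.0 dB(A)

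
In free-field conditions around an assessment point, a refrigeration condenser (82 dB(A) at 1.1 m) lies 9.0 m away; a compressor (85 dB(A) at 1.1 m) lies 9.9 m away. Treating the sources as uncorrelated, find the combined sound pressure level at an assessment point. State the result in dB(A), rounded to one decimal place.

68.0 dB(A)

First find each source's level at the receiver (point-source: −20·log₁₀(r/r_ref)), then combine on an intensity basis.
refrigeration condenser: 82 − 20·log₁₀(9.0/1.1) = 82 − 18.26 = 63.74 dB(A).
compressor: 85 − 20·log₁₀(9.9/1.1) = 85 − 19.08 = 65.92 dB(A).
Σ 10^(L/10) = 6.272e+06 → L_total = 10·log₁₀(6.272e+06) = 67.97 dB(A).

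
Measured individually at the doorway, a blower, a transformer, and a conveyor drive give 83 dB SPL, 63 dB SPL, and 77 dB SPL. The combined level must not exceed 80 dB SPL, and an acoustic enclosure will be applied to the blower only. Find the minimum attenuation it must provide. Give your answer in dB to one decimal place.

The untreated sources together contribute 10^(63/10) + 10^(77/10) = 5.211e+07, i.e. 77.17 dB SPL.
The limit corresponds to 10^(80/10) = 1.000e+08; subtracting the fixed part leaves 4.789e+07 for the blower, i.e. 76.80 dB SPL.
So the blower must be reduced from 83 to 76.80 dB SPL: IL = 6.20 dB.

6.2 dB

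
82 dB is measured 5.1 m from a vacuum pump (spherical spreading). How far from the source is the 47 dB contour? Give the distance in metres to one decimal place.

286.8 m

For a point source L₁ − L₂ = 20·log₁₀(r₂/r₁), so r₂ = r₁·10^((L₁−L₂)/20).
r₂ = 5.1·10^((82−47)/20) = 5.1·10^(35.0/20) = 286.79 m.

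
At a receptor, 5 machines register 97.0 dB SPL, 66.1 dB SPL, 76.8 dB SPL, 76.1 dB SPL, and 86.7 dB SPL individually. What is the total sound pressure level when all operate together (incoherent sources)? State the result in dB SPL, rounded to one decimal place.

For uncorrelated sources the intensities add, so convert each level to linear form, sum, and take 10·log₁₀ of the total.
Σ 10^(L/10) = 10^(97.0/10) + 10^(66.1/10) + 10^(76.8/10) + 10^(76.1/10) + 10^(86.7/10) = 5.572e+09.
L_total = 10·log₁₀(5.572e+09) = 97.46 dB SPL.

97.5 dB SPL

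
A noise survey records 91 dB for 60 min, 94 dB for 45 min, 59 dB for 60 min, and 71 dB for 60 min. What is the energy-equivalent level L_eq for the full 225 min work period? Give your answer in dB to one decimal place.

89.3 dB

L_eq = 10·log₁₀[(1/T)·Σ tᵢ·10^(Lᵢ/10)] with T = 225 min.
Σ tᵢ·10^(Lᵢ/10) = 60·10^(91/10) + 45·10^(94/10) + 60·10^(59/10) + 60·10^(71/10) = 1.894e+11.
L_eq = 10·log₁₀(1.894e+11/225) = 89.25 dB.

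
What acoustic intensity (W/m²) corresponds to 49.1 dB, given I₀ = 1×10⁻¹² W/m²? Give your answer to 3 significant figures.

8.13e-08 W/m²

L = 10·log₁₀(I/I₀) ⇒ I = I₀·10^(L/10) = 10⁻¹² × 10^4.91.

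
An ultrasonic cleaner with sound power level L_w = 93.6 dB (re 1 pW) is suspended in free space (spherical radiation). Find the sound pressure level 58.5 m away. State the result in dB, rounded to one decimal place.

47.3 dB

L_p = L_w − 10·log₁₀(4π·r²) with r = 58.5 m.
4π·r² = 4.301e+04 m², 10·log₁₀ of that is 46.335 dB.
L_p = 93.6 − 46.335 = 47.26 dB.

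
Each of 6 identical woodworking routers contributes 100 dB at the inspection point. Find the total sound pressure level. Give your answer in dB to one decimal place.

L_total = L₁ + 10·log₁₀ N for N identical incoherent sources.
L_total = 100 + 10·log₁₀(6) = 100 + 7.782 = 107.78 dB.

107.8 dB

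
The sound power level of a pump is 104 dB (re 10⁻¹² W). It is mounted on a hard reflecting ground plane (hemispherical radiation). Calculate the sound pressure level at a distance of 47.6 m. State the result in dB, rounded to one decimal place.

62.5 dB

The power spreads over a hemisphere of area 2π·r², so L_p = L_w − 10·log₁₀(2π·r²).
2π·r² = 1.424e+04 m², 10·log₁₀ of that is 41.534 dB.
L_p = 104 − 41.534 = 62.47 dB.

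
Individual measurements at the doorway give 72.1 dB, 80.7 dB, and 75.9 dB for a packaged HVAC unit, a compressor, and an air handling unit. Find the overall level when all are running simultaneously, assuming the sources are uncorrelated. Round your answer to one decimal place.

Incoherent sources combine by intensity addition: L_total = 10·log₁₀(Σ 10^(L_i/10)).
Σ 10^(L/10) = 10^(72.1/10) + 10^(80.7/10) + 10^(75.9/10) = 1.726e+08.
L_total = 10·log₁₀(1.726e+08) = 82.37 dB.

82.4 dB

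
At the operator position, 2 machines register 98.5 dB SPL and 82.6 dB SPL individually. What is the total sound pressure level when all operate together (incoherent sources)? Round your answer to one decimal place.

Incoherent sources combine by intensity addition: L_total = 10·log₁₀(Σ 10^(L_i/10)).
Σ 10^(L/10) = 10^(98.5/10) + 10^(82.6/10) = 7.261e+09.
L_total = 10·log₁₀(7.261e+09) = 98.61 dB SPL.

98.6 dB SPL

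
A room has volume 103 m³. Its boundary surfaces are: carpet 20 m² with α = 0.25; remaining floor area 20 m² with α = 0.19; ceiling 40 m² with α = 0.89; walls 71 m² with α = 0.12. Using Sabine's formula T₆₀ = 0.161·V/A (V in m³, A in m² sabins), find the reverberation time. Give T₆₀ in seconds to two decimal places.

0.31 s

A = Σ Sᵢαᵢ = 20·0.25 + 20·0.19 + 40·0.89 + 71·0.12 = 52.92 m².
T₆₀ = 0.161·V/A = 0.161·103/52.92 = 0.313 s.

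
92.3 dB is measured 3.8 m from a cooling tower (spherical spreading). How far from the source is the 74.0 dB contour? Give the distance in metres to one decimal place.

31.2 m

The 18.3 dB drop corresponds to a distance ratio of 10^(18.3/20) for a point source.
r₂ = 3.8·10^((92.3−74.0)/20) = 3.8·10^(18.3/20) = 31.25 m.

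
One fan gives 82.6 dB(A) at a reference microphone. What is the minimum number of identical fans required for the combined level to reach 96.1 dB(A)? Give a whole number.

23

Need L₁ + 10·log₁₀ N ≥ 96.1, i.e. log₁₀ N ≥ 1.35.
N ≥ 10^(13.5/10) = 22.387, so N = 23.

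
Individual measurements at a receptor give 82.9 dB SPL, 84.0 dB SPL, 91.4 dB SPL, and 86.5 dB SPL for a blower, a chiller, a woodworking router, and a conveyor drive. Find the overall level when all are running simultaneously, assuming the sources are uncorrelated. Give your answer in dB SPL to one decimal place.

For uncorrelated sources the intensities add, so convert each level to linear form, sum, and take 10·log₁₀ of the total.
Σ 10^(L/10) = 10^(82.9/10) + 10^(84.0/10) + 10^(91.4/10) + 10^(86.5/10) = 2.273e+09.
L_total = 10·log₁₀(2.273e+09) = 93.57 dB SPL.

93.6 dB SPL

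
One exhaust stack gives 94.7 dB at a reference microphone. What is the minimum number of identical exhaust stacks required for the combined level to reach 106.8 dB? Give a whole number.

17

The shortfall is 106.8 − 94.7 = 12.1 dB, and N units add 10·log₁₀ N, so need 10·log₁₀ N ≥ 12.1.
N ≥ 10^(12.1/10) = 16.218, so N = 17.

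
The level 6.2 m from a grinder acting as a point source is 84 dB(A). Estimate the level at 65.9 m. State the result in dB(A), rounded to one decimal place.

63.5 dB(A)

Point-source attenuation: ΔL = 20·log₁₀(r₂/r₁) = 20·log₁₀(65.9/6.2) = 20.530 dB.
L₂ = 84 − 20·log₁₀(65.9/6.2) = 84 − 20.530 = 63.47 dB(A).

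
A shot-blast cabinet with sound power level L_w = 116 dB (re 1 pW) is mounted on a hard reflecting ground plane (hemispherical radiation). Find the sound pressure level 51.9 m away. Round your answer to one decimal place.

Free-field hemispherical radiation: L_p = L_w − 10·log₁₀(2π·r²), r = 51.9 m.
2π·r² = 1.692e+04 m², 10·log₁₀ of that is 42.285 dB.
L_p = 116 − 42.285 = 73.71 dB.

73.7 dB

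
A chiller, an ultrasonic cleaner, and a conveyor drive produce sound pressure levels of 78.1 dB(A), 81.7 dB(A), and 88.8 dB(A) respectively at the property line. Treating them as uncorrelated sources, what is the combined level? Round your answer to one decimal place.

89.9 dB(A)

For uncorrelated sources the intensities add, so convert each level to linear form, sum, and take 10·log₁₀ of the total.
Σ 10^(L/10) = 10^(78.1/10) + 10^(81.7/10) + 10^(88.8/10) = 9.711e+08.
L_total = 10·log₁₀(9.711e+08) = 89.87 dB(A).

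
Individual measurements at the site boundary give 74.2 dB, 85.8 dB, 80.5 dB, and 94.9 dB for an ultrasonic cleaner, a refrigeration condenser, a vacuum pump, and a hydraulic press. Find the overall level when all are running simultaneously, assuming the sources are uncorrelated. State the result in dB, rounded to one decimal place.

95.6 dB

For uncorrelated sources the intensities add, so convert each level to linear form, sum, and take 10·log₁₀ of the total.
Σ 10^(L/10) = 10^(74.2/10) + 10^(85.8/10) + 10^(80.5/10) + 10^(94.9/10) = 3.609e+09.
L_total = 10·log₁₀(3.609e+09) = 95.57 dB.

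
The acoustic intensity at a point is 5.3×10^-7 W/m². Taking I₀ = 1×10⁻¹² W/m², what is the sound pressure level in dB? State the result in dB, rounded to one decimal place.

57.2 dB

L = 10·log₁₀(I/I₀) = 10·log₁₀(5.3×10^-7/10⁻¹²) = 10·log₁₀(5.3×10^5).
L = 10·(0.7243 + 5) = 57.24 dB.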